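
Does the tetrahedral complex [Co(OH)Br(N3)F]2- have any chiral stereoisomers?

All four vertices of a tetrahedron are equivalent and mutually adjacent, so cis/trans isomerism cannot arise.
Only one geometric arrangement is possible; it has no improper symmetry element, so it exists as a pair of enantiomers (2 stereoisomers).

yes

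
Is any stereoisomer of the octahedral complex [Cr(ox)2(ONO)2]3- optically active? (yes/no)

In an octahedral complex each vertex has one trans partner and four cis neighbours.
Each ox is bidentate and must span two cis positions.
There are 2 geometric isomers: ONO trans; ONO cis (chiral).
One of these lacks any improper symmetry element and so occurs as an enantiomeric pair, giving 2 + 1 = 3 stereoisomers in total.

yes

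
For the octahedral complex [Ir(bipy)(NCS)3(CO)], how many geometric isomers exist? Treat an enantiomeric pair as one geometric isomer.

An octahedron has six vertices in three trans pairs; every non-trans pair is cis.
Each bipy is bidentate and must span two cis positions.
There are 2 geometric isomers: NCS fac; NCS mer.

2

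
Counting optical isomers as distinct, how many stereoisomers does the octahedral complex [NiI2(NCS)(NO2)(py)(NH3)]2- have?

15

Exhaustive case analysis gives 9 geometric isomers.
Of these, 6 lack any improper symmetry element and so occur as enantiomeric pairs, giving 9 + 6 = 15 stereoisomers in total.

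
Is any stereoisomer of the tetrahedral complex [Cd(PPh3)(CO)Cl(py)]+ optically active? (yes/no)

Only one geometric arrangement is possible; it has no improper symmetry element, so it exists as a pair of enantiomers (2 stereoisomers).

yes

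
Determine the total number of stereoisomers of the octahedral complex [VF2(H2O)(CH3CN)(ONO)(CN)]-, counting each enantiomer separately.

In an octahedral complex each vertex has one trans partner and four cis neighbours.
Systematic enumeration (placing each ligand type in turn and discarding arrangements equivalent by rotation or reflection) gives 9 geometric isomers.
Of these, 6 lack any improper symmetry element and so occur as enantiomeric pairs, giving 9 + 6 = 15 stereoisomers in total.

15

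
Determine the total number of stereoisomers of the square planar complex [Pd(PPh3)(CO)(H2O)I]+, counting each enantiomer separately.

There are 3 geometric isomers: (CO/I trans, H2O/PPh3 trans); (CO/PPh3 trans, H2O/I trans); (CO/H2O trans, I/PPh3 trans).
Each arrangement has an internal mirror plane or centre of symmetry, so none is chiral.

3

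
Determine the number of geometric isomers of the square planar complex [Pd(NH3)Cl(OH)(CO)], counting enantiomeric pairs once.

A square has two trans pairs of vertices; adjacent vertices are cis.
Working through the distinct placements yields 3 geometric isomers: (CO/NH3 trans, Cl/OH trans); (CO/OH trans, Cl/NH3 trans); (CO/Cl trans, NH3/OH trans).

3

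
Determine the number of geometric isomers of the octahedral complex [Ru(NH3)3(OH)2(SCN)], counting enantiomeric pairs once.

There are 3 geometric isomers: NH3 mer, OH cis; NH3 mer, OH trans; NH3 fac, OH cis.

3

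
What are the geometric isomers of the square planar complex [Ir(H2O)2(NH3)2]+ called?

A square has two trans pairs of vertices; adjacent vertices are cis.
Working through the distinct placements yields 2 geometric isomers: H2O cis; H2O trans.

cis and trans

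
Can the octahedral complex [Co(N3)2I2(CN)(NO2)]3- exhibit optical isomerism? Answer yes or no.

yes

The six octahedral sites form three mutually perpendicular trans pairs.
The distinct arrangements are (6 in all): N3 cis, I cis (3 arrangements, 2 chiral); N3 trans, I cis; N3 cis, I trans; N3 trans, I trans.
Of these, 2 lack any improper symmetry element and so occur as enantiomeric pairs, giving 6 + 2 = 8 stereoisomers in total.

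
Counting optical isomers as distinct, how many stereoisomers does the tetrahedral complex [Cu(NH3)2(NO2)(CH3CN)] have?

1

In a tetrahedral complex all four positions are equivalent and every pair of ligands is adjacent — there is no cis/trans distinction.
Only one geometric arrangement is possible.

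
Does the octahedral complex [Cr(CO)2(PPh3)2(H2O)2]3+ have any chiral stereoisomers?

In an octahedral complex each vertex has one trans partner and four cis neighbours.
Working through the distinct placements yields 5 geometric isomers: CO trans, PPh3 trans, H2O trans; CO trans, PPh3 cis, H2O cis; CO cis, PPh3 trans, H2O cis; CO cis, PPh3 cis, H2O cis (chiral); CO cis, PPh3 cis, H2O trans.
One of these lacks any improper symmetry element and so occurs as an enantiomeric pair, giving 5 + 1 = 6 stereoisomers in total.

yes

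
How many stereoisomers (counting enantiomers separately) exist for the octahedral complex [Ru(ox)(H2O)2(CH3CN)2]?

Each ox is bidentate and must span two cis positions.
Working through the distinct placements yields 3 geometric isomers: H2O cis, CH3CN trans; H2O cis, CH3CN cis (chiral); H2O trans, CH3CN cis.
One of these lacks any improper symmetry element and so occurs as an enantiomeric pair, giving 3 + 1 = 4 stereoisomers in total.

4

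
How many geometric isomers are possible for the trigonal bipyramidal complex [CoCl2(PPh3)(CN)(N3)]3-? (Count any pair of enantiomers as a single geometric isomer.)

7

A trigonal bipyramid has two axial and three equatorial sites, which are chemically inequivalent.
Systematic enumeration (placing each ligand type in turn and discarding arrangements equivalent by rotation or reflection) gives 7 geometric isomers.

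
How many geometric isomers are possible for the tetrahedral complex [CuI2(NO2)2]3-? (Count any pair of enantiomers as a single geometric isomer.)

All four vertices of a tetrahedron are equivalent and mutually adjacent, so cis/trans isomerism cannot arise.
Only one geometric arrangement is possible.

1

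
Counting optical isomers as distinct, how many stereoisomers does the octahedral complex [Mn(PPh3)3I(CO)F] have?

5

The distinct arrangements are (4 in all): PPh3 mer (3 arrangements); PPh3 fac (chiral).
One of these lacks any improper symmetry element and so occurs as an enantiomeric pair, giving 4 + 1 = 5 stereoisomers in total.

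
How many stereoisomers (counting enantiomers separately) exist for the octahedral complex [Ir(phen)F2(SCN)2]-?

The six octahedral sites form three mutually perpendicular trans pairs.
Each phen is bidentate and must span two cis positions.
Working through the distinct placements yields 3 geometric isomers: F trans, SCN cis; F cis, SCN cis (chiral); F cis, SCN trans.
One of these lacks any improper symmetry element and so occurs as an enantiomeric pair, giving 3 + 1 = 4 stereoisomers in total.

4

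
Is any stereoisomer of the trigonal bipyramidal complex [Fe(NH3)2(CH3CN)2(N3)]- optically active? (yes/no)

yes

A trigonal bipyramid has two axial and three equatorial sites, which are chemically inequivalent.
Systematic enumeration (placing each ligand type in turn and discarding arrangements equivalent by rotation or reflection) gives 5 geometric isomers.
One of these lacks any improper symmetry element and so occurs as an enantiomeric pair, giving 5 + 1 = 6 stereoisomers in total.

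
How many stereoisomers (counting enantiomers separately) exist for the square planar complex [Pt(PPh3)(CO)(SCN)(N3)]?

3

A square has two trans pairs of vertices; adjacent vertices are cis.
There are 3 geometric isomers: (CO/PPh3 trans, N3/SCN trans); (CO/SCN trans, N3/PPh3 trans); (CO/N3 trans, PPh3/SCN trans).
Each arrangement has an internal mirror plane or centre of symmetry, so none is chiral.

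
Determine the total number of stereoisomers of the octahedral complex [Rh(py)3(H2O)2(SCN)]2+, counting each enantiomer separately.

In an octahedral complex each vertex has one trans partner and four cis neighbours.
The distinct arrangements are (3 in all): py mer, H2O trans; py mer, H2O cis; py fac, H2O cis.
Each arrangement has an internal mirror plane or centre of symmetry, so none is chiral.

3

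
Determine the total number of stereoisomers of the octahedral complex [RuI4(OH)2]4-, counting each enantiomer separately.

2

The distinct arrangements are (2 in all): OH trans; OH cis.
Each arrangement has an internal mirror plane or centre of symmetry, so none is chiral.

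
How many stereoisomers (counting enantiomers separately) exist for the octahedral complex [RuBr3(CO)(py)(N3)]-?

Systematic placement gives 4 geometric isomers: Br mer (3 arrangements); Br fac (chiral).
One of these lacks any improper symmetry element and so occurs as an enantiomeric pair, giving 4 + 1 = 5 stereoisomers in total.

5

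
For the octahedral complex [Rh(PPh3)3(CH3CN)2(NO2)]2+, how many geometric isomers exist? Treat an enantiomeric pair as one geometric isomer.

3

In an octahedral complex each vertex has one trans partner and four cis neighbours.
Working through the distinct placements yields 3 geometric isomers: PPh3 mer, CH3CN trans; PPh3 mer, CH3CN cis; PPh3 fac, CH3CN cis.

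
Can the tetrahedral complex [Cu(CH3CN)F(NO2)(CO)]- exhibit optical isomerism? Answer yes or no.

yes

In a tetrahedral complex all four positions are equivalent and every pair of ligands is adjacent — there is no cis/trans distinction.
Only one geometric arrangement is possible; it has no improper symmetry element, so it exists as a pair of enantiomers (2 stereoisomers).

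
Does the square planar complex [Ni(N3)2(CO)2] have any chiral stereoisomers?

There are 2 geometric isomers: N3 cis; N3 trans.
Each arrangement has an internal mirror plane or centre of symmetry, so none is chiral.

no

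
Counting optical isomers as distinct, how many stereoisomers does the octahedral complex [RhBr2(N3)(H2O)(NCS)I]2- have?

The six octahedral sites form three mutually perpendicular trans pairs.
Exhaustive case analysis gives 9 geometric isomers.
Of these, 6 lack any improper symmetry element and so occur as enantiomeric pairs, giving 9 + 6 = 15 stereoisomers in total.

15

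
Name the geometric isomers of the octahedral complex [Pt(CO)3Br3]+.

fac and mer

In an octahedral complex each vertex has one trans partner and four cis neighbours.
The distinct arrangements are (2 in all): CO mer; CO fac.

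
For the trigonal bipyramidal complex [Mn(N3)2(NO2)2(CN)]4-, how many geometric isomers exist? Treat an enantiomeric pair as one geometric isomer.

In a trigonal bipyramid the two axial positions differ from the three equatorial ones.
Placing the ligands in turn and identifying arrangements related by rotation or reflection leaves 5 distinct geometric isomers.

5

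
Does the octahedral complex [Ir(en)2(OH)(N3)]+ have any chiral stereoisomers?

In an octahedral complex each vertex has one trans partner and four cis neighbours.
Each en is bidentate and must span two cis positions.
Systematic placement gives 2 geometric isomers: OH and N3 mutually trans; OH and N3 mutually cis (chiral).
One of these lacks any improper symmetry element and so occurs as an enantiomeric pair, giving 2 + 1 = 3 stereoisomers in total.

yes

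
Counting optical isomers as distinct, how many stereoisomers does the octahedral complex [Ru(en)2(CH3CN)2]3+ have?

3

The six octahedral sites form three mutually perpendicular trans pairs.
Each en is bidentate and must span two cis positions.
The distinct arrangements are (2 in all): CH3CN trans; CH3CN cis (chiral).
One of these lacks any improper symmetry element and so occurs as an enantiomeric pair, giving 2 + 1 = 3 stereoisomers in total.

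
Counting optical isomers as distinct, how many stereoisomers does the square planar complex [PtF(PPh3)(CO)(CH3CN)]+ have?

A square has two trans pairs of vertices; adjacent vertices are cis.
The distinct arrangements are (3 in all): (CH3CN/F trans, CO/PPh3 trans); (CH3CN/PPh3 trans, CO/F trans); (CH3CN/CO trans, F/PPh3 trans).
Each arrangement has an internal mirror plane or centre of symmetry, so none is chiral.

3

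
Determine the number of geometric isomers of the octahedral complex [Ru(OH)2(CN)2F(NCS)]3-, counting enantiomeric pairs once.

An octahedron has six vertices in three trans pairs; every non-trans pair is cis.
The distinct arrangements are (6 in all): OH trans, CN trans; OH cis, CN trans; OH trans, CN cis; OH cis, CN cis (3 arrangements, 2 chiral).

6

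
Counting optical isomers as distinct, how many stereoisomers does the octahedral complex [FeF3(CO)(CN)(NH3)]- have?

5

In an octahedral complex each vertex has one trans partner and four cis neighbours.
Systematic placement gives 4 geometric isomers: F mer (3 arrangements); F fac (chiral).
One of these lacks any improper symmetry element and so occurs as an enantiomeric pair, giving 4 + 1 = 5 stereoisomers in total.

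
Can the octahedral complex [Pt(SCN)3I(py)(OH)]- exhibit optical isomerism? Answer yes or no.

yes

The six octahedral sites form three mutually perpendicular trans pairs.
The distinct arrangements are (4 in all): SCN mer (3 arrangements); SCN fac (chiral).
One of these lacks any improper symmetry element and so occurs as an enantiomeric pair, giving 4 + 1 = 5 stereoisomers in total.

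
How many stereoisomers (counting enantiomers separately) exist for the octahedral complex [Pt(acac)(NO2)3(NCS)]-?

2

The six octahedral sites form three mutually perpendicular trans pairs.
Each acac is bidentate and must span two cis positions.
Systematic placement gives 2 geometric isomers: NO2 fac; NO2 mer.
Each arrangement has an internal mirror plane or centre of symmetry, so none is chiral.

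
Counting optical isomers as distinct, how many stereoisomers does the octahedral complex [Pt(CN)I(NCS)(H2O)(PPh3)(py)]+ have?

The six octahedral sites form three mutually perpendicular trans pairs.
Exhaustive case analysis gives 15 geometric isomers.
Of these, 15 lack any improper symmetry element and so occur as enantiomeric pairs, giving 15 + 15 = 30 stereoisomers in total.

30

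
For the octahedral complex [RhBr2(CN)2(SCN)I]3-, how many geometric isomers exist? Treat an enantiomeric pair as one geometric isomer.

6

In an octahedral complex each vertex has one trans partner and four cis neighbours.
Working through the distinct placements yields 6 geometric isomers: Br trans, CN trans; Br trans, CN cis; Br cis, CN cis (3 arrangements, 2 chiral); Br cis, CN trans.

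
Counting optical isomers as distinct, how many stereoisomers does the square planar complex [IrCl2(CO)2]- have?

2

A square has two trans pairs of vertices; adjacent vertices are cis.
The distinct arrangements are (2 in all): Cl cis; Cl trans.
Each arrangement has an internal mirror plane or centre of symmetry, so none is chiral.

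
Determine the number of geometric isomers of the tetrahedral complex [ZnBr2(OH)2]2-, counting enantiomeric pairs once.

All four vertices of a tetrahedron are equivalent and mutually adjacent, so cis/trans isomerism cannot arise.
Only one geometric arrangement is possible.

1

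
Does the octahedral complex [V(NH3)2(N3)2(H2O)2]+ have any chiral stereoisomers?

An octahedron has six vertices in three trans pairs; every non-trans pair is cis.
There are 5 geometric isomers: NH3 trans, N3 trans, H2O trans; NH3 cis, N3 cis, H2O trans; NH3 trans, N3 cis, H2O cis; NH3 cis, N3 cis, H2O cis (chiral); NH3 cis, N3 trans, H2O cis.
One of these lacks any improper symmetry element and so occurs as an enantiomeric pair, giving 5 + 1 = 6 stereoisomers in total.

yes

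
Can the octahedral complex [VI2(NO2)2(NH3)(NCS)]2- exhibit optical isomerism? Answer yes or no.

yes

The six octahedral sites form three mutually perpendicular trans pairs.
Working through the distinct placements yields 6 geometric isomers: I trans, NO2 trans; I trans, NO2 cis; I cis, NO2 trans; I cis, NO2 cis (3 arrangements, 2 chiral).
Of these, 2 lack any improper symmetry element and so occur as enantiomeric pairs, giving 6 + 2 = 8 stereoisomers in total.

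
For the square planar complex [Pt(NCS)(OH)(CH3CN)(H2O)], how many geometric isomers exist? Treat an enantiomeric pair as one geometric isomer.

3

Systematic placement gives 3 geometric isomers: (CH3CN/NCS trans, H2O/OH trans); (CH3CN/OH trans, H2O/NCS trans); (CH3CN/H2O trans, NCS/OH trans).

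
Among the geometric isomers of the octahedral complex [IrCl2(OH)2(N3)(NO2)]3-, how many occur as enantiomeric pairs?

2

An octahedron has six vertices in three trans pairs; every non-trans pair is cis.
Working through the distinct placements yields 6 geometric isomers: Cl trans, OH trans; Cl trans, OH cis; Cl cis, OH trans; Cl cis, OH cis (3 arrangements, 2 chiral).
Of these, 2 lack any improper symmetry element and so occur as enantiomeric pairs, giving 6 + 2 = 8 stereoisomers in total.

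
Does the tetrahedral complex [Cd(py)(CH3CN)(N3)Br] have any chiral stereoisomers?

In a tetrahedral complex all four positions are equivalent and every pair of ligands is adjacent — there is no cis/trans distinction.
Only one geometric arrangement is possible; it has no improper symmetry element, so it exists as a pair of enantiomers (2 stereoisomers).

yes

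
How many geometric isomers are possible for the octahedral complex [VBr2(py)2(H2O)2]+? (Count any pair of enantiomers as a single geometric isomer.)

5

Systematic placement gives 5 geometric isomers: Br trans, py trans, H2O trans; Br trans, py cis, H2O cis; Br cis, py trans, H2O cis; Br cis, py cis, H2O cis (chiral); Br cis, py cis, H2O trans.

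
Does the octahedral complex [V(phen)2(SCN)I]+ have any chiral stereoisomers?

In an octahedral complex each vertex has one trans partner and four cis neighbours.
Each phen is bidentate and must span two cis positions.
Systematic placement gives 2 geometric isomers: SCN and I mutually trans; SCN and I mutually cis (chiral).
One of these lacks any improper symmetry element and so occurs as an enantiomeric pair, giving 2 + 1 = 3 stereoisomers in total.

yes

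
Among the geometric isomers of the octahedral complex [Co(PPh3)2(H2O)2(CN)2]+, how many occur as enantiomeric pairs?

In an octahedral complex each vertex has one trans partner and four cis neighbours.
Working through the distinct placements yields 5 geometric isomers: PPh3 trans, H2O trans, CN trans; PPh3 cis, H2O cis, CN trans; PPh3 trans, H2O cis, CN cis; PPh3 cis, H2O cis, CN cis (chiral); PPh3 cis, H2O trans, CN cis.
One of these lacks any improper symmetry element and so occurs as an enantiomeric pair, giving 5 + 1 = 6 stereoisomers in total.

1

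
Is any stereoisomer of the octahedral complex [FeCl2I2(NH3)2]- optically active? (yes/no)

The six octahedral sites form three mutually perpendicular trans pairs.
The distinct arrangements are (5 in all): Cl trans, I trans, NH3 trans; Cl trans, I cis, NH3 cis; Cl cis, I cis, NH3 trans; Cl cis, I cis, NH3 cis (chiral); Cl cis, I trans, NH3 cis.
One of these lacks any improper symmetry element and so occurs as an enantiomeric pair, giving 5 + 1 = 6 stereoisomers in total.

yes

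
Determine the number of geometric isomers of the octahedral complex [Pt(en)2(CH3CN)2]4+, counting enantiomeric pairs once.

An octahedron has six vertices in three trans pairs; every non-trans pair is cis.
Each en is bidentate and must span two cis positions.
The distinct arrangements are (2 in all): CH3CN trans; CH3CN cis (chiral).

2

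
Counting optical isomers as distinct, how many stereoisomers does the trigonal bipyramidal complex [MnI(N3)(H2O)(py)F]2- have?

20

In a trigonal bipyramid the two axial positions differ from the three equatorial ones.
Placing the ligands in turn and identifying arrangements related by rotation or reflection leaves 10 distinct geometric isomers.
Of these, 10 lack any improper symmetry element and so occur as enantiomeric pairs, giving 10 + 10 = 20 stereoisomers in total.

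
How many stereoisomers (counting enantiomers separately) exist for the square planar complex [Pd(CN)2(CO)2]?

2

In a square planar complex each vertex has one trans partner and two cis neighbours.
Systematic placement gives 2 geometric isomers: CN cis; CN trans.
Each arrangement has an internal mirror plane or centre of symmetry, so none is chiral.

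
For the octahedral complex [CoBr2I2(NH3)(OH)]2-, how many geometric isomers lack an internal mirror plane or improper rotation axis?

There are 6 geometric isomers: Br trans, I trans; Br trans, I cis; Br cis, I cis (3 arrangements, 2 chiral); Br cis, I trans.
Of these, 2 lack any improper symmetry element and so occur as enantiomeric pairs, giving 6 + 2 = 8 stereoisomers in total.

2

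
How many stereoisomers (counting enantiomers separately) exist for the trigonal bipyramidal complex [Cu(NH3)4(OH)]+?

2

In a trigonal bipyramid the two axial positions differ from the three equatorial ones.
Systematic placement gives 2 geometric isomers: OH equatorial; OH axial.
Each arrangement has an internal mirror plane or centre of symmetry, so none is chiral.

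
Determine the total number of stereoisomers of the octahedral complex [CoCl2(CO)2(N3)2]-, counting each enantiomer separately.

An octahedron has six vertices in three trans pairs; every non-trans pair is cis.
Working through the distinct placements yields 5 geometric isomers: Cl trans, CO trans, N3 trans; Cl cis, CO trans, N3 cis; Cl cis, CO cis, N3 trans; Cl cis, CO cis, N3 cis (chiral); Cl trans, CO cis, N3 cis.
One of these lacks any improper symmetry element and so occurs as an enantiomeric pair, giving 5 + 1 = 6 stereoisomers in total.

6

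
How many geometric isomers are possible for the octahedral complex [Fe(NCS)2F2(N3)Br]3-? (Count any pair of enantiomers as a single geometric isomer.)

In an octahedral complex each vertex has one trans partner and four cis neighbours.
Working through the distinct placements yields 6 geometric isomers: NCS trans, F cis; NCS cis, F cis (3 arrangements, 2 chiral); NCS trans, F trans; NCS cis, F trans.

6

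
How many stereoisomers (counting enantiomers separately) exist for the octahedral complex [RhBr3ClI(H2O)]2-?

There are 4 geometric isomers: Br mer (3 arrangements); Br fac (chiral).
One of these lacks any improper symmetry element and so occurs as an enantiomeric pair, giving 4 + 1 = 5 stereoisomers in total.

5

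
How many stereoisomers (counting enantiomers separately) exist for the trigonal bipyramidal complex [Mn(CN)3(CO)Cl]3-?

In a trigonal bipyramid the two axial positions differ from the three equatorial ones.
The distinct arrangements are (4 in all): CO equatorial, Cl equatorial; CO axial, Cl equatorial; CO equatorial, Cl axial; CO axial, Cl axial.
Each arrangement has an internal mirror plane or centre of symmetry, so none is chiral.

4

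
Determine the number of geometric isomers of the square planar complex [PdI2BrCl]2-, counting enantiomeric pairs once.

In a square planar complex each vertex has one trans partner and two cis neighbours.
The distinct arrangements are (2 in all): I cis; I trans.

2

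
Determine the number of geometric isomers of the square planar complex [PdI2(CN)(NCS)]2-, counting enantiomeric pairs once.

2

In a square planar complex each vertex has one trans partner and two cis neighbours.
Systematic placement gives 2 geometric isomers: I cis; I trans.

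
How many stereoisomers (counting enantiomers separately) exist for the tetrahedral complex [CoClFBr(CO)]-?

In a tetrahedral complex all four positions are equivalent and every pair of ligands is adjacent — there is no cis/trans distinction.
Only one geometric arrangement is possible; it has no improper symmetry element, so it exists as a pair of enantiomers (2 stereoisomers).

2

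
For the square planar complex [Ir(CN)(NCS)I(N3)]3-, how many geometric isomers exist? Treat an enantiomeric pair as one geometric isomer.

3

In a square planar complex each vertex has one trans partner and two cis neighbours.
Systematic placement gives 3 geometric isomers: (CN/N3 trans, I/NCS trans); (CN/NCS trans, I/N3 trans); (CN/I trans, N3/NCS trans).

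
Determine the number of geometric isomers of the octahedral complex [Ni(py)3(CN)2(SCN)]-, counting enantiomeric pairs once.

3

The distinct arrangements are (3 in all): py mer, CN trans; py mer, CN cis; py fac, CN cis.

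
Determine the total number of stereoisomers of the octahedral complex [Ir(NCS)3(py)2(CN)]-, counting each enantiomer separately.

3

An octahedron has six vertices in three trans pairs; every non-trans pair is cis.
There are 3 geometric isomers: NCS mer, py trans; NCS fac, py cis; NCS mer, py cis.
Each arrangement has an internal mirror plane or centre of symmetry, so none is chiral.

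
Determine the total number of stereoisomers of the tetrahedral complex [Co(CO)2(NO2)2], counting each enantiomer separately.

1

In a tetrahedral complex all four positions are equivalent and every pair of ligands is adjacent — there is no cis/trans distinction.
Only one geometric arrangement is possible.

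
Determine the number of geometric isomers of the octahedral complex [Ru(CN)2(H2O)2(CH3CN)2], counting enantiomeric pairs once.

An octahedron has six vertices in three trans pairs; every non-trans pair is cis.
Systematic placement gives 5 geometric isomers: CN trans, H2O trans, CH3CN trans; CN cis, H2O cis, CH3CN trans; CN cis, H2O trans, CH3CN cis; CN cis, H2O cis, CH3CN cis (chiral); CN trans, H2O cis, CH3CN cis.

5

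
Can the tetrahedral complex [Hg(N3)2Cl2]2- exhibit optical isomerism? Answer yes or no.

In a tetrahedral complex all four positions are equivalent and every pair of ligands is adjacent — there is no cis/trans distinction.
Only one geometric arrangement is possible.

no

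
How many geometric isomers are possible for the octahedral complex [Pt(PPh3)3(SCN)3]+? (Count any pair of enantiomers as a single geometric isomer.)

2

The distinct arrangements are (2 in all): PPh3 mer; PPh3 fac.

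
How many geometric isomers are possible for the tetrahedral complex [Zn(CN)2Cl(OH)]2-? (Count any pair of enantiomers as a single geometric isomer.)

1

Only one geometric arrangement is possible.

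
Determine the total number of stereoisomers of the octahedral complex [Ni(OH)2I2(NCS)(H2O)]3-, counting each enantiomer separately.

An octahedron has six vertices in three trans pairs; every non-trans pair is cis.
The distinct arrangements are (6 in all): OH trans, I cis; OH cis, I cis (3 arrangements, 2 chiral); OH trans, I trans; OH cis, I trans.
Of these, 2 lack any improper symmetry element and so occur as enantiomeric pairs, giving 6 + 2 = 8 stereoisomers in total.

8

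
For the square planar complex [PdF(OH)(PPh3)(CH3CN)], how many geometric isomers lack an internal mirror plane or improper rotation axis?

0

Working through the distinct placements yields 3 geometric isomers: (CH3CN/OH trans, F/PPh3 trans); (CH3CN/PPh3 trans, F/OH trans); (CH3CN/F trans, OH/PPh3 trans).
Each arrangement has an internal mirror plane or centre of symmetry, so none is chiral.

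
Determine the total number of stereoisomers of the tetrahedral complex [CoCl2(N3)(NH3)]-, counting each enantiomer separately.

1

All four vertices of a tetrahedron are equivalent and mutually adjacent, so cis/trans isomerism cannot arise.
Only one geometric arrangement is possible.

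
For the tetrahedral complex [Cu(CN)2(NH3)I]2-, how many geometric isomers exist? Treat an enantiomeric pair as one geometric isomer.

1

In a tetrahedral complex all four positions are equivalent and every pair of ligands is adjacent — there is no cis/trans distinction.
Only one geometric arrangement is possible.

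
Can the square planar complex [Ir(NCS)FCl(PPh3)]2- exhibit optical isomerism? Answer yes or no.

no

In a square planar complex each vertex has one trans partner and two cis neighbours.
Working through the distinct placements yields 3 geometric isomers: (Cl/NCS trans, F/PPh3 trans); (Cl/PPh3 trans, F/NCS trans); (Cl/F trans, NCS/PPh3 trans).
Each arrangement has an internal mirror plane or centre of symmetry, so none is chiral.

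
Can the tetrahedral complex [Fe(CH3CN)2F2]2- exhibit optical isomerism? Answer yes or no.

no

All four vertices of a tetrahedron are equivalent and mutually adjacent, so cis/trans isomerism cannot arise.
Only one geometric arrangement is possible.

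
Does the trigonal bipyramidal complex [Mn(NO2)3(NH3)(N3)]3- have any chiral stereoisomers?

Working through the distinct placements yields 4 geometric isomers: NH3 axial, N3 axial; NH3 equatorial, N3 axial; NH3 axial, N3 equatorial; NH3 equatorial, N3 equatorial.
Each arrangement has an internal mirror plane or centre of symmetry, so none is chiral.

no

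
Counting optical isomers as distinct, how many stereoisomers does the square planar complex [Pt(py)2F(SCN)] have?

2

There are 2 geometric isomers: py cis; py trans.
Each arrangement has an internal mirror plane or centre of symmetry, so none is chiral.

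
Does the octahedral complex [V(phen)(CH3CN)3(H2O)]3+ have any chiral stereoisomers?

no

The six octahedral sites form three mutually perpendicular trans pairs.
Each phen is bidentate and must span two cis positions.
Systematic placement gives 2 geometric isomers: CH3CN mer; CH3CN fac.
Each arrangement has an internal mirror plane or centre of symmetry, so none is chiral.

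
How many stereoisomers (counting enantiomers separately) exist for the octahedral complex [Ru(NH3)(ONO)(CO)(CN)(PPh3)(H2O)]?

Placing the ligands in turn and identifying arrangements related by rotation or reflection leaves 15 distinct geometric isomers.
Of these, 15 lack any improper symmetry element and so occur as enantiomeric pairs, giving 15 + 15 = 30 stereoisomers in total.

30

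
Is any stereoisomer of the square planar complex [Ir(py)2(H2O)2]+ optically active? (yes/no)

A square has two trans pairs of vertices; adjacent vertices are cis.
Systematic placement gives 2 geometric isomers: py cis; py trans.
Each arrangement has an internal mirror plane or centre of symmetry, so none is chiral.

no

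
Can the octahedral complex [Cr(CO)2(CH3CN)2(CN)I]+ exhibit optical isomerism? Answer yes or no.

yes

The six octahedral sites form three mutually perpendicular trans pairs.
There are 6 geometric isomers: CO cis, CH3CN trans; CO trans, CH3CN trans; CO cis, CH3CN cis (3 arrangements, 2 chiral); CO trans, CH3CN cis.
Of these, 2 lack any improper symmetry element and so occur as enantiomeric pairs, giving 6 + 2 = 8 stereoisomers in total.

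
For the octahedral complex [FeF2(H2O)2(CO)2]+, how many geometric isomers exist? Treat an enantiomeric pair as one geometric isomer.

Working through the distinct placements yields 5 geometric isomers: F trans, H2O trans, CO trans; F cis, H2O cis, CO trans; F cis, H2O trans, CO cis; F cis, H2O cis, CO cis (chiral); F trans, H2O cis, CO cis.

5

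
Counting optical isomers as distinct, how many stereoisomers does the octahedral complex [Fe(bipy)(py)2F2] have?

In an octahedral complex each vertex has one trans partner and four cis neighbours.
Each bipy is bidentate and must span two cis positions.
There are 3 geometric isomers: py cis, F trans; py trans, F cis; py cis, F cis (chiral).
One of these lacks any improper symmetry element and so occurs as an enantiomeric pair, giving 3 + 1 = 4 stereoisomers in total.

4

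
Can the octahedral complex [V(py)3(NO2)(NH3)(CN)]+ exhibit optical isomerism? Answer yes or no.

yes

An octahedron has six vertices in three trans pairs; every non-trans pair is cis.
The distinct arrangements are (4 in all): py mer (3 arrangements); py fac (chiral).
One of these lacks any improper symmetry element and so occurs as an enantiomeric pair, giving 4 + 1 = 5 stereoisomers in total.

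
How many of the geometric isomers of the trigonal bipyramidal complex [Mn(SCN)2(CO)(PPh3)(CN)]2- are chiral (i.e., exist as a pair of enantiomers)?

3

A trigonal bipyramid has two axial and three equatorial sites, which are chemically inequivalent.
Systematic enumeration (placing each ligand type in turn and discarding arrangements equivalent by rotation or reflection) gives 7 geometric isomers.
Of these, 3 lack any improper symmetry element and so occur as enantiomeric pairs, giving 7 + 3 = 10 stereoisomers in total.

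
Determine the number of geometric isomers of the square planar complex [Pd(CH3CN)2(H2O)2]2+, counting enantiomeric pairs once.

2

In a square planar complex each vertex has one trans partner and two cis neighbours.
The distinct arrangements are (2 in all): CH3CN cis; CH3CN trans.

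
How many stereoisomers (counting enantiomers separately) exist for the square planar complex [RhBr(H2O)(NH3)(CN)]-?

3

A square has two trans pairs of vertices; adjacent vertices are cis.
There are 3 geometric isomers: (Br/H2O trans, CN/NH3 trans); (Br/NH3 trans, CN/H2O trans); (Br/CN trans, H2O/NH3 trans).
Each arrangement has an internal mirror plane or centre of symmetry, so none is chiral.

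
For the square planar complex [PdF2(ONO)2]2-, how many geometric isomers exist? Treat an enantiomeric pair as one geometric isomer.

There are 2 geometric isomers: F cis; F trans.

2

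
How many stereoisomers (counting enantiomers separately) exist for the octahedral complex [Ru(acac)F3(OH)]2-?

2

In an octahedral complex each vertex has one trans partner and four cis neighbours.
Each acac is bidentate and must span two cis positions.
The distinct arrangements are (2 in all): F mer; F fac.
Each arrangement has an internal mirror plane or centre of symmetry, so none is chiral.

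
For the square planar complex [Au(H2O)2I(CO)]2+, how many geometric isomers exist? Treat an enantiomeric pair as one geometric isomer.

A square has two trans pairs of vertices; adjacent vertices are cis.
The distinct arrangements are (2 in all): H2O cis; H2O trans.

2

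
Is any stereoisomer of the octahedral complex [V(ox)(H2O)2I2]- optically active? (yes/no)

yes

An octahedron has six vertices in three trans pairs; every non-trans pair is cis.
Each ox is bidentate and must span two cis positions.
Working through the distinct placements yields 3 geometric isomers: H2O trans, I cis; H2O cis, I cis (chiral); H2O cis, I trans.
One of these lacks any improper symmetry element and so occurs as an enantiomeric pair, giving 3 + 1 = 4 stereoisomers in total.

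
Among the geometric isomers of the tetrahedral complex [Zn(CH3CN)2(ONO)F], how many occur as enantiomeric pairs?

In a tetrahedral complex all four positions are equivalent and every pair of ligands is adjacent — there is no cis/trans distinction.
Only one geometric arrangement is possible.

0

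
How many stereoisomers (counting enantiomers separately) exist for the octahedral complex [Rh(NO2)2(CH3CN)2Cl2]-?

6

An octahedron has six vertices in three trans pairs; every non-trans pair is cis.
The distinct arrangements are (5 in all): NO2 trans, CH3CN trans, Cl trans; NO2 cis, CH3CN trans, Cl cis; NO2 trans, CH3CN cis, Cl cis; NO2 cis, CH3CN cis, Cl cis (chiral); NO2 cis, CH3CN cis, Cl trans.
One of these lacks any improper symmetry element and so occurs as an enantiomeric pair, giving 5 + 1 = 6 stereoisomers in total.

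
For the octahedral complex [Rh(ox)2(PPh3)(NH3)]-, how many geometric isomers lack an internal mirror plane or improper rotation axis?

1

An octahedron has six vertices in three trans pairs; every non-trans pair is cis.
Each ox is bidentate and must span two cis positions.
Systematic placement gives 2 geometric isomers: PPh3 and NH3 mutually trans; PPh3 and NH3 mutually cis (chiral).
One of these lacks any improper symmetry element and so occurs as an enantiomeric pair, giving 2 + 1 = 3 stereoisomers in total.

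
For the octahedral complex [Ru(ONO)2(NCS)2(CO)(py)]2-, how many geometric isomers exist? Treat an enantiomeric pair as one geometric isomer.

An octahedron has six vertices in three trans pairs; every non-trans pair is cis.
Working through the distinct placements yields 6 geometric isomers: ONO cis, NCS cis (3 arrangements, 2 chiral); ONO trans, NCS cis; ONO cis, NCS trans; ONO trans, NCS trans.

6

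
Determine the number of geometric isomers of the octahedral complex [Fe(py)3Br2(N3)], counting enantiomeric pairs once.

An octahedron has six vertices in three trans pairs; every non-trans pair is cis.
The distinct arrangements are (3 in all): py mer, Br trans; py mer, Br cis; py fac, Br cis.

3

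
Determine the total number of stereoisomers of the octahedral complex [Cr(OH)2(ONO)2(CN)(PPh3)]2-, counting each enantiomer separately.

Systematic placement gives 6 geometric isomers: OH cis, ONO cis (3 arrangements, 2 chiral); OH cis, ONO trans; OH trans, ONO cis; OH trans, ONO trans.
Of these, 2 lack any improper symmetry element and so occur as enantiomeric pairs, giving 6 + 2 = 8 stereoisomers in total.

8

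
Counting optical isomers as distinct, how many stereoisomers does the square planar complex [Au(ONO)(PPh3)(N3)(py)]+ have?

There are 3 geometric isomers: (N3/PPh3 trans, ONO/py trans); (N3/py trans, ONO/PPh3 trans); (N3/ONO trans, PPh3/py trans).
Each arrangement has an internal mirror plane or centre of symmetry, so none is chiral.

3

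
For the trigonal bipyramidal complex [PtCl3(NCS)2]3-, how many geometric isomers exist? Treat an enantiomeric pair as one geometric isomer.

3

Systematic placement gives 3 geometric isomers: NCS both equatorial; NCS one axial, one equatorial; NCS both axial.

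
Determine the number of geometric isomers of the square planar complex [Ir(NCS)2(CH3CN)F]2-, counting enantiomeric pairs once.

Working through the distinct placements yields 2 geometric isomers: NCS cis; NCS trans.

2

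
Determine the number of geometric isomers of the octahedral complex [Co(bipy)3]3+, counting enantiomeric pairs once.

1

An octahedron has six vertices in three trans pairs; every non-trans pair is cis.
Each bipy is bidentate and must span two cis positions.
Only one geometric arrangement is possible; it has no improper symmetry element, so it exists as a pair of enantiomers (2 stereoisomers).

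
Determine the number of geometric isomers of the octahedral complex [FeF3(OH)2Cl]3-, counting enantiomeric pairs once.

In an octahedral complex each vertex has one trans partner and four cis neighbours.
Systematic placement gives 3 geometric isomers: F mer, OH trans; F fac, OH cis; F mer, OH cis.

3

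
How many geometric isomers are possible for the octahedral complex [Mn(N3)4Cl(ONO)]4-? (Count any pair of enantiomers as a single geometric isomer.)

In an octahedral complex each vertex has one trans partner and four cis neighbours.
Working through the distinct placements yields 2 geometric isomers: Cl and ONO mutually cis; Cl and ONO mutually trans.

2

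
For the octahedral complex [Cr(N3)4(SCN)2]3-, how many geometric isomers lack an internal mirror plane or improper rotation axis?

0

Working through the distinct placements yields 2 geometric isomers: SCN trans; SCN cis.
Each arrangement has an internal mirror plane or centre of symmetry, so none is chiral.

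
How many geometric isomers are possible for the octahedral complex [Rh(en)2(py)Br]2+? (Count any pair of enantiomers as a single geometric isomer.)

2

In an octahedral complex each vertex has one trans partner and four cis neighbours.
Each en is bidentate and must span two cis positions.
Working through the distinct placements yields 2 geometric isomers: py and Br mutually cis (chiral); py and Br mutually trans.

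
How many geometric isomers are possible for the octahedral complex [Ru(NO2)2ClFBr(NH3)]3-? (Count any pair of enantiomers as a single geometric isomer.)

An octahedron has six vertices in three trans pairs; every non-trans pair is cis.
Systematic enumeration (placing each ligand type in turn and discarding arrangements equivalent by rotation or reflection) gives 9 geometric isomers.

9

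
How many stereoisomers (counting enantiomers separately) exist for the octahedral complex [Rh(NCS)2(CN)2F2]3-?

There are 5 geometric isomers: NCS trans, CN trans, F trans; NCS cis, CN trans, F cis; NCS trans, CN cis, F cis; NCS cis, CN cis, F cis (chiral); NCS cis, CN cis, F trans.
One of these lacks any improper symmetry element and so occurs as an enantiomeric pair, giving 5 + 1 = 6 stereoisomers in total.

6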